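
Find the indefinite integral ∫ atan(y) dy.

y*atan(y) - log(y**2 + 1)/2 + C

Use integration by parts with u = arctan(y), dv = dy.
Then du = 1/(y**2 + 1) dy.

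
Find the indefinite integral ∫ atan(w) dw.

w*atan(w) - log(w**2 + 1)/2 + C

Use integration by parts with u = arctan(w), dv = dw.
Then du = 1/(w**2 + 1) dw.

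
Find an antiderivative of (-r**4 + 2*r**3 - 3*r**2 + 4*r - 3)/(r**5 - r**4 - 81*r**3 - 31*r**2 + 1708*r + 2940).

-288989*log(r - 7)/657072 - 55*log(r + 2)/972 + 973*log(r + 5)/432 - 1863*log(r + 6)/676 + 1837/(1404*r - 9828) + C

Factor the denominator: (r - 7)**2*(r + 2)*(r + 5)*(r + 6).
Partial-fraction decomposition: -1863/(676*(r + 6)) + 973/(432*(r + 5)) - 55/(972*(r + 2)) - 288989/(657072*(r - 7)) - 1837/(1404*(r - 7)**2).
Integrate each term; A/(r−a) gives A·log|r−a|; A/(r−a)² gives −A/(r−a).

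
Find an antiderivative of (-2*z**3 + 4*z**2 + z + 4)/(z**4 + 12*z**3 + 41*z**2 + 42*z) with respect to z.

Factor the denominator: z*(z + 2)*(z + 3)*(z + 7).
Partial-fraction decomposition: -879/(140*(z + 7)) + 91/(12*(z + 3)) - 17/(5*(z + 2)) + 2/(21*z).
Integrate each term: A/(z−a) contributes A·log|z−a|.

2*log(z)/21 - 17*log(z + 2)/5 + 91*log(z + 3)/12 - 879*log(z + 7)/140 + C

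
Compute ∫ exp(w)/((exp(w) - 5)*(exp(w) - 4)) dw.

log(exp(w) - 5) - log(exp(w) - 4) + C

Let u = e^w, du = e^w dw.
The integral becomes ∫ du/((u-4)(u-5)); decompose into partial fractions.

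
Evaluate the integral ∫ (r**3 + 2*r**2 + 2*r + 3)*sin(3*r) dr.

-r**3*cos(3*r)/3 + r**2*sin(3*r)/3 - 2*r**2*cos(3*r)/3 + 4*r*sin(3*r)/9 - 4*r*cos(3*r)/9 + 4*sin(3*r)/27 - 23*cos(3*r)/27 + C

Use integration by parts with u = r**3 + 2*r**2 + 2*r + 3, dv = sin(3*r) dr, so v = -cos(3*r)/3.
Apply parts 3 times (tabular method): alternate signs, differentiate u down to 0, integrate dv up.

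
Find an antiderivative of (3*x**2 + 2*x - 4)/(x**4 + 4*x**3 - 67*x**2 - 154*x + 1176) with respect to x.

Factor the denominator: (x - 6)*(x - 4)*(x + 7)**2.
Partial-fraction decomposition: -2624/(20449*(x + 7)) + 129/(143*(x + 7)**2) - 26/(121*(x - 4)) + 58/(169*(x - 6)).
Integrate each term; A/(x−a) gives A·log|x−a|; A/(x−a)² gives −A/(x−a).

58*log(x - 6)/169 - 26*log(x - 4)/121 - 2624*log(x + 7)/20449 - 129/(143*x + 1001) + C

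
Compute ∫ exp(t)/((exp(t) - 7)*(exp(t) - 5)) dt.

Let u = e^t, du = e^t dt.
The integral becomes ∫ du/((u-7)(u-5)); decompose into partial fractions.

log(exp(t) - 7)/2 - log(exp(t) - 5)/2 + C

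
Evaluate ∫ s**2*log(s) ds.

Use integration by parts with u = log(s), dv = s**2 ds.
Then du = 1/s ds and v = s**3/3.

s**3*log(s)/3 - s**3/9 + C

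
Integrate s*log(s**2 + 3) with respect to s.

Let u = s**2 + 3, so du = (2*s) ds.
The integral becomes (1/2)·∫ log(u) du; integrate by parts with u′=log(u), dv′=du.

s**2*log(s**2 + 3)/2 - s**2/2 + 3*log(s**2 + 3)/2 + C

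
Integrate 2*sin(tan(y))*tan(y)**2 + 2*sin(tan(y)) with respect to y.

Let u = tan(y), so du = (tan(y)**2 + 1) dy.
Rewriting, the integral becomes 2·∫ sin(u) du = 2·-cos(u).
Substituting back, u = tan(y).

-2*cos(tan(y)) + C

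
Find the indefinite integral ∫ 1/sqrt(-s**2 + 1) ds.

Substitute s = sin(θ), so ds = cos(θ) dθ and the radical becomes sqrt(-s**2 + 1) = cos(θ) by the Pythagorean identity.
Integrate the resulting trig expression in θ, then back-substitute θ = asin(s), sin(θ) = s, cos(θ) = sqrt(-s**2 + 1) (absorbing any constant into C).

asin(s) + C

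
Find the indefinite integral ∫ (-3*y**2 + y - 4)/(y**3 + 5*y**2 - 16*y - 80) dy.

-2*log(y - 4)/3 + 7*log(y + 4) - 28*log(y + 5)/3 + C

Factor the denominator: (y - 4)*(y + 4)*(y + 5).
Partial-fraction decomposition: -28/(3*(y + 5)) + 7/(y + 4) - 2/(3*(y - 4)).
Integrate each term: A/(y−a) contributes A·log|y−a|.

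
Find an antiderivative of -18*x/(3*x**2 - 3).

Let u = 3*x**2 - 3, so du = (6*x) dx.
Rewriting, the integral becomes -3·∫ 1/u du = -3·log(u).
Substituting back, u = 3*x**2 - 3.

-3*log(3*x**2 - 3) + C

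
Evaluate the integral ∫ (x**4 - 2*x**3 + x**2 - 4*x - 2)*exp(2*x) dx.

(2*x**4 - 8*x**3 + 14*x**2 - 22*x + 7)*exp(2*x)/4 + C

Use integration by parts with u = x**4 - 2*x**3 + x**2 - 4*x - 2, dv = exp(2*x) dx, so v = exp(2*x)/2.
Apply parts 4 times (tabular method): alternate signs, differentiate u down to 0, integrate dv up.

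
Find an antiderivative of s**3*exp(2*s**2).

Let u = s², du = 2s ds; rewrite as (1/2)∫ u^1·exp(2u) du.
Now integrate by parts 1 time.

(2*s**2 - 1)*exp(2*s**2)/8 + C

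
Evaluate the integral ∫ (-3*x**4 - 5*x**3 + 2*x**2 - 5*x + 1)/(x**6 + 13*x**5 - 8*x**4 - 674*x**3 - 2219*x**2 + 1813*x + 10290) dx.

Factor the denominator: (x - 7)*(x - 2)*(x + 3)*(x + 5)*(x + 7)**2.
Partial-fraction decomposition: -207247/(127008*(x + 7)) - 2677/(504*(x + 7)**2) + 587/(336*(x + 5)) - 37/(800*(x + 3)) + 89/(14175*(x - 2)) - 4427/(58800*(x - 7)).
Integrate each term; A/(x−a) gives A·log|x−a|; A/(x−a)² gives −A/(x−a).

-4427*log(x - 7)/58800 + 89*log(x - 2)/14175 - 37*log(x + 3)/800 + 587*log(x + 5)/336 - 207247*log(x + 7)/127008 + 2677/(504*x + 3528) + C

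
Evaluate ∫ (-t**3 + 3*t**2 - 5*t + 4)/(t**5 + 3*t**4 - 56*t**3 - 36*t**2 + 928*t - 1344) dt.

Factor the denominator: (t - 4)**2*(t - 2)*(t + 6)*(t + 7).
Partial-fraction decomposition: 529/(1089*(t + 7)) - 179/(400*(t + 6)) - 1/(144*(t - 2)) - 379/(12100*(t - 4)) - 8/(55*(t - 4)**2).
Integrate each term; A/(t−a) gives A·log|t−a|; A/(t−a)² gives −A/(t−a).

-379*log(t - 4)/12100 - log(t - 2)/144 - 179*log(t + 6)/400 + 529*log(t + 7)/1089 + 8/(55*t - 220) + C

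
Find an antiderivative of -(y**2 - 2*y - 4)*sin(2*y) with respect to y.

y**2*cos(2*y)/2 - y*sin(2*y)/2 - y*cos(2*y) + sin(2*y)/2 - 9*cos(2*y)/4 + C

Use integration by parts with u = y**2 - 2*y - 4, dv = -sin(2*y) dy, so v = cos(2*y)/2.
Apply parts 2 times (tabular method): alternate signs, differentiate u down to 0, integrate dv up.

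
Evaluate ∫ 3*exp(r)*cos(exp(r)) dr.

Let u = exp(r), so du = (exp(r)) dr.
Rewriting, the integral becomes 3·∫ cos(u) du = 3·sin(u).
Substituting back, u = exp(r).

3*sin(exp(r)) + C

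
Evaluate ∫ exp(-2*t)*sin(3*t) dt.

Let I denote the integral. Integrate by parts with u = sin(3*t), dv = exp(-2*t) dt, so v = -exp(-2*t)/2: I = -exp(-2*t)*sin(3*t)/2 + (3/2)·∫ exp(-2*t)*cos(3*t) dt.
Apply parts again with u = cos(3*t), dv = exp(-2*t) dt: ∫ exp(-2*t)*cos(3*t) dt = -exp(-2*t)*cos(3*t)/2 − (3/2)·I. Substituting back brings back I: I = -exp(-2*t)*sin(3*t)/2 - 3*exp(-2*t)*cos(3*t)/4 − (9/4)·I.
Solving for I: (1 + 9/4)·I equals the remaining terms, so I = (4/13)·(-exp(-2*t)*sin(3*t)/2 - 3*exp(-2*t)*cos(3*t)/4).

-2*exp(-2*t)*sin(3*t)/13 - 3*exp(-2*t)*cos(3*t)/13 + C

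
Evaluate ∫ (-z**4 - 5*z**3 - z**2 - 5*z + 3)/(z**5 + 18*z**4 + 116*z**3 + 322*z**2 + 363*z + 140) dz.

Factor the denominator: (z + 1)**2*(z + 4)*(z + 5)*(z + 7).
Partial-fraction decomposition: -697/(216*(z + 7)) - 3/(32*(z + 5)) + 71/(27*(z + 4)) - 89/(288*(z + 1)) + 11/(72*(z + 1)**2).
Integrate each term; A/(z−a) gives A·log|z−a|; A/(z−a)² gives −A/(z−a).

-89*log(z + 1)/288 + 71*log(z + 4)/27 - 3*log(z + 5)/32 - 697*log(z + 7)/216 - 11/(72*z + 72) + C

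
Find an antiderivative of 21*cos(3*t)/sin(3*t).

Let u = sin(3*t), so du = (3*cos(3*t)) dt.
Rewriting, the integral becomes 7·∫ 1/u du = 7·log(u).
Substituting back, u = sin(3*t).

7*log(sin(3*t)) + C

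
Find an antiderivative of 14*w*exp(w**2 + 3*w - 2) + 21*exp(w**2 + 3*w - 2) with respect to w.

Let u = w**2 + 3*w - 2, so du = (2*w + 3) dw.
Rewriting, the integral becomes 7·∫ e^u du = 7·e^u.
Substituting back, u = w**2 + 3*w - 2.

7*exp(w**2 + 3*w - 2) + C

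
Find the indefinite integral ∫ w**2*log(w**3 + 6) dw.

Let u = w**3 + 6, so du = (3*w**2) dw.
The integral becomes (1/3)·∫ log(u) du; integrate by parts with u′=log(u), dv′=du.

w**3*log(w**3 + 6)/3 - w**3/3 + 2*log(w**3 + 6) + C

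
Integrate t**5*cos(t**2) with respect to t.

t**4*sin(t**2)/2 + t**2*cos(t**2) - sin(t**2) + C

Let u = t², du = 2t dt; rewrite as (1/2)∫ u^2·cos(1u) du.
Now integrate by parts 2 times.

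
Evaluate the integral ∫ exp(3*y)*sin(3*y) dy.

Let I denote the integral. Integrate by parts with u = sin(3*y), dv = exp(3*y) dy, so v = exp(3*y)/3: I = exp(3*y)*sin(3*y)/3 − ∫ exp(3*y)*cos(3*y) dy.
Apply parts again with u = cos(3*y), dv = exp(3*y) dy: ∫ exp(3*y)*cos(3*y) dy = exp(3*y)*cos(3*y)/3 + I. Substituting back brings back I: I = exp(3*y)*sin(3*y)/3 - exp(3*y)*cos(3*y)/3 − I.
Solving for I: (1 + 1)·I equals the remaining terms, so I = (1/2)·(exp(3*y)*sin(3*y)/3 - exp(3*y)*cos(3*y)/3).

exp(3*y)*sin(3*y)/6 - exp(3*y)*cos(3*y)/6 + C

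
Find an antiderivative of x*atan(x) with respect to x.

Use integration by parts with u = arctan(x), dv = x dx.
Then du = 1/(x**2 + 1) dx.

x**2*atan(x)/2 - x/2 + atan(x)/2 + C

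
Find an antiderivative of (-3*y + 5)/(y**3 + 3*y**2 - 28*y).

Factor the denominator: y*(y - 4)*(y + 7).
Partial-fraction decomposition: 26/(77*(y + 7)) - 7/(44*(y - 4)) - 5/(28*y).
Integrate each term: A/(y−a) contributes A·log|y−a|.

-5*log(y)/28 - 7*log(y - 4)/44 + 26*log(y + 7)/77 + C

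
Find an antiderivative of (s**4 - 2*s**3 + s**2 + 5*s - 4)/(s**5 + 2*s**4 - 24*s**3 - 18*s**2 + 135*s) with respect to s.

-4*log(s)/135 + 95*log(s - 3)/384 - 125*log(s + 3)/216 + 871*log(s + 5)/640 - 47/(144*s - 432) + C

Factor the denominator: s*(s - 3)**2*(s + 3)*(s + 5).
Partial-fraction decomposition: 871/(640*(s + 5)) - 125/(216*(s + 3)) + 95/(384*(s - 3)) + 47/(144*(s - 3)**2) - 4/(135*s).
Integrate each term; A/(s−a) gives A·log|s−a|; A/(s−a)² gives −A/(s−a).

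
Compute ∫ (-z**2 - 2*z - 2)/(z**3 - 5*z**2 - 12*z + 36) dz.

-25*log(z - 6)/18 + log(z - 2)/2 - log(z + 3)/9 + C

Factor the denominator: (z - 6)*(z - 2)*(z + 3).
Partial-fraction decomposition: -1/(9*(z + 3)) + 1/(2*(z - 2)) - 25/(18*(z - 6)).
Integrate each term: A/(z−a) contributes A·log|z−a|.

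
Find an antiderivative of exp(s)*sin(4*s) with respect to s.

Let I denote the integral. Integrate by parts with u = sin(4*s), dv = exp(s) ds, so v = exp(s): I = exp(s)*sin(4*s) − 4·∫ exp(s)*cos(4*s) ds.
Apply parts again with u = cos(4*s), dv = exp(s) ds: ∫ exp(s)*cos(4*s) ds = exp(s)*cos(4*s) + 4·I. Substituting back brings back I: I = exp(s)*sin(4*s) - 4*exp(s)*cos(4*s) − 16·I.
Solving for I: (1 + 16)·I equals the remaining terms, so I = (1/17)·(exp(s)*sin(4*s) - 4*exp(s)*cos(4*s)).

exp(s)*sin(4*s)/17 - 4*exp(s)*cos(4*s)/17 + C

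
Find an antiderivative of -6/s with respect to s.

-6*log(s) + C

Let u = s**3, so du = (3*s**2) ds.
Rewriting, the integral becomes -2·∫ 1/u du = -2·log(u).
Substituting back, u = s**3.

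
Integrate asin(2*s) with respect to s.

Use integration by parts with u = arcsin(2*s), dv = ds.
Then du = 2/sqrt(-4*s**2 + 1) ds.

s*asin(2*s) + sqrt(-4*s**2 + 1)/2 + C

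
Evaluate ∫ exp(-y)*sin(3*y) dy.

Let I denote the integral. Integrate by parts with u = sin(3*y), dv = exp(-y) dy, so v = -exp(-y): I = -exp(-y)*sin(3*y) + 3·∫ exp(-y)*cos(3*y) dy.
Apply parts again with u = cos(3*y), dv = exp(-y) dy: ∫ exp(-y)*cos(3*y) dy = -exp(-y)*cos(3*y) − 3·I. Substituting back brings back I: I = -exp(-y)*sin(3*y) - 3*exp(-y)*cos(3*y) − 9·I.
Solving for I: (1 + 9)·I equals the remaining terms, so I = (1/10)·(-exp(-y)*sin(3*y) - 3*exp(-y)*cos(3*y)).

-exp(-y)*sin(3*y)/10 - 3*exp(-y)*cos(3*y)/10 + C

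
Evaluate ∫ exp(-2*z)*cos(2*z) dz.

Let I denote the integral. Integrate by parts with u = cos(2*z), dv = exp(-2*z) dz, so v = -exp(-2*z)/2: I = -exp(-2*z)*cos(2*z)/2 − ∫ exp(-2*z)*sin(2*z) dz.
Apply parts again with u = sin(2*z), dv = exp(-2*z) dz: ∫ exp(-2*z)*sin(2*z) dz = -exp(-2*z)*sin(2*z)/2 + I. Substituting back brings back I: I = exp(-2*z)*sin(2*z)/2 - exp(-2*z)*cos(2*z)/2 − I.
Solving for I: (1 + 1)·I equals the remaining terms, so I = (1/2)·(exp(-2*z)*sin(2*z)/2 - exp(-2*z)*cos(2*z)/2).

exp(-2*z)*sin(2*z)/4 - exp(-2*z)*cos(2*z)/4 + C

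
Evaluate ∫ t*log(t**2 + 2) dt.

Let u = t**2 + 2, so du = (2*t) dt.
The integral becomes (1/2)·∫ log(u) du; integrate by parts with u′=log(u), dv′=du.

t**2*log(t**2 + 2)/2 - t**2/2 + log(t**2 + 2) + C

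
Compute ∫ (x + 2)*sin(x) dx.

Use integration by parts with u = x + 2, dv = sin(x) dx, so v = -cos(x).
Apply parts 1 times (tabular method): alternate signs, differentiate u down to 0, integrate dv up.

-x*cos(x) + sin(x) - 2*cos(x) + C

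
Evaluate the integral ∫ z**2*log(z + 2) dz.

Use integration by parts with u = log(z + 2), dv = z**2 dz.
Then du = 1/(z + 2) dz and v = z**3/3.

z**3*log(z + 2)/3 - z**3/9 + z**2/3 - 4*z/3 + 8*log(z + 2)/3 + C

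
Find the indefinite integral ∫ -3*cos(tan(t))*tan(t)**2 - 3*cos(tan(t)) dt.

Let u = tan(t), so du = (tan(t)**2 + 1) dt.
Rewriting, the integral becomes -3·∫ cos(u) du = -3·sin(u).
Substituting back, u = tan(t).

-3*sin(tan(t)) + C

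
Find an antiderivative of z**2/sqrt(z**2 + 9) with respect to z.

Substitute z = 3·tan(θ), so dz = 3·sec(θ)^2 dθ and the radical becomes sqrt(z**2 + 9) = 3·sec(θ) by the Pythagorean identity.
Integrate the resulting trig expression in θ, then back-substitute tan(θ) = z/3, sec(θ) = sqrt(z**2 + 9)/3 (absorbing any constant into C).

z*sqrt(z**2 + 9)/2 - 9*log(z + sqrt(z**2 + 9))/2 + C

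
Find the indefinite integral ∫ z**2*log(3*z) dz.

Use integration by parts with u = log(3*z), dv = z**2 dz.
Then du = 1/z dz and v = z**3/3.

z**3*(log(z) + log(3))/3 - z**3/9 + C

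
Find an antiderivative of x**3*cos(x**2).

x**2*sin(x**2)/2 + cos(x**2)/2 + C

Let u = x², du = 2x dx; rewrite as (1/2)∫ u^1·cos(1u) du.
Now integrate by parts 1 time.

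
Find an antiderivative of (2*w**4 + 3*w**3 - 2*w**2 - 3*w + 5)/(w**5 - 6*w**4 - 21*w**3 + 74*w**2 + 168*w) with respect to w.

Factor the denominator: w*(w - 7)*(w - 4)*(w + 2)*(w + 3).
Partial-fraction decomposition: 11/(30*(w + 3)) - 11/(108*(w + 2)) - 95/(72*(w - 4)) + 5717/(1890*(w - 7)) + 5/(168*w).
Integrate each term: A/(w−a) contributes A·log|w−a|.

5*log(w)/168 + 5717*log(w - 7)/1890 - 95*log(w - 4)/72 - 11*log(w + 2)/108 + 11*log(w + 3)/30 + C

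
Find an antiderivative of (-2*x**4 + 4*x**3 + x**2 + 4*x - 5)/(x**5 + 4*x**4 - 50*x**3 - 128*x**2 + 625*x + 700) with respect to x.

Factor the denominator: (x - 5)*(x - 4)*(x + 1)*(x + 5)*(x + 7).
Partial-fraction decomposition: -3079/(792*(x + 7)) + 175/(72*(x + 5)) - 7/(360*(x + 1)) + 229/(495*(x - 4)) - 71/(72*(x - 5)).
Integrate each term: A/(x−a) contributes A·log|x−a|.

-71*log(x - 5)/72 + 229*log(x - 4)/495 - 7*log(x + 1)/360 + 175*log(x + 5)/72 - 3079*log(x + 7)/792 + C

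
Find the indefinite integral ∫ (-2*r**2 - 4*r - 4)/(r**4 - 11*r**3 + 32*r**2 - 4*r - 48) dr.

-25*log(r - 6)/14 + 13*log(r - 4)/5 - 5*log(r - 2)/6 + 2*log(r + 1)/105 + C

Factor the denominator: (r - 6)*(r - 4)*(r - 2)*(r + 1).
Partial-fraction decomposition: 2/(105*(r + 1)) - 5/(6*(r - 2)) + 13/(5*(r - 4)) - 25/(14*(r - 6)).
Integrate each term: A/(r−a) contributes A·log|r−a|.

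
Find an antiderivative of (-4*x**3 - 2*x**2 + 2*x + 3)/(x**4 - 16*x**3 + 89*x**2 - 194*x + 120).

Factor the denominator: (x - 6)*(x - 5)*(x - 4)*(x - 1).
Partial-fraction decomposition: 1/(60*(x - 1)) - 277/(6*(x - 4)) + 537/(4*(x - 5)) - 921/(10*(x - 6)).
Integrate each term: A/(x−a) contributes A·log|x−a|.

-921*log(x - 6)/10 + 537*log(x - 5)/4 - 277*log(x - 4)/6 + log(x - 1)/60 + C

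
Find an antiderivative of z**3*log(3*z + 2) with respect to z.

Use integration by parts with u = log(3*z + 2), dv = z**3 dz.
Then du = 3/(3*z + 2) dz and v = z**4/4.

z**4*log(3*z + 2)/4 - z**4/16 + z**3/18 - z**2/18 + 2*z/27 - 4*log(3*z + 2)/81 + C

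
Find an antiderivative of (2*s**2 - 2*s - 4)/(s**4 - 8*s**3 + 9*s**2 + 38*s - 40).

Factor the denominator: (s - 5)*(s - 4)*(s - 1)*(s + 2).
Partial-fraction decomposition: -4/(63*(s + 2)) - 1/(9*(s - 1)) - 10/(9*(s - 4)) + 9/(7*(s - 5)).
Integrate each term: A/(s−a) contributes A·log|s−a|.

9*log(s - 5)/7 - 10*log(s - 4)/9 - log(s - 1)/9 - 4*log(s + 2)/63 + C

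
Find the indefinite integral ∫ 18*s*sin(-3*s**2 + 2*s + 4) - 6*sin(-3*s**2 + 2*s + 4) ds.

3*cos(-3*s**2 + 2*s + 4) + C

Let u = 3*s**2 - 2*s - 4, so du = (6*s - 2) ds.
Rewriting, the integral becomes -3·∫ sin(u) du = -3·-cos(u).
Substituting back, u = 3*s**2 - 2*s - 4.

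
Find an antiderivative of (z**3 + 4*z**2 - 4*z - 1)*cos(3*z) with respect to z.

z**3*sin(3*z)/3 + 4*z**2*sin(3*z)/3 + z**2*cos(3*z)/3 - 14*z*sin(3*z)/9 + 8*z*cos(3*z)/9 - 17*sin(3*z)/27 - 14*cos(3*z)/27 + C

Use integration by parts with u = z**3 + 4*z**2 - 4*z - 1, dv = cos(3*z) dz, so v = sin(3*z)/3.
Apply parts 3 times (tabular method): alternate signs, differentiate u down to 0, integrate dv up.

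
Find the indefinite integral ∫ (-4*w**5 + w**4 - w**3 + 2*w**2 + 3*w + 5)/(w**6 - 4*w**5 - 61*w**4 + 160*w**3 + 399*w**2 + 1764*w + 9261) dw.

-10105593*log(w - 7)/4120900 + 547*log(w + 3)/3600 - 35027*log(w + 7)/22736 - 602*log(w**2 + 9)/7569 - 383*atan(w/3)/7569 + 32523/(4060*w - 28420) + C

Factor the denominator: (w - 7)**2*(w + 3)*(w + 7)*(w**2 + 9).
Partial-fraction decomposition: -(1204*w + 1149)/(7569*(w**2 + 9)) - 35027/(22736*(w + 7)) + 547/(3600*(w + 3)) - 10105593/(4120900*(w - 7)) - 32523/(4060*(w - 7)**2).
Integrate each term; A/(w−a) gives A·log|w−a|; the (Bw+D)/(w²+p²) term gives a log and an atan.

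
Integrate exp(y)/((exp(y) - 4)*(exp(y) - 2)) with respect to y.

log(exp(y) - 4)/2 - log(exp(y) - 2)/2 + C

Let u = e^y, du = e^y dy.
The integral becomes ∫ du/((u-2)(u-4)); decompose into partial fractions.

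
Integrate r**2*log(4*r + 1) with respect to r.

r**3*log(4*r + 1)/3 - r**3/9 + r**2/24 - r/48 + log(4*r + 1)/192 + C

Use integration by parts with u = log(4*r + 1), dv = r**2 dr.
Then du = 4/(4*r + 1) dr and v = r**3/3.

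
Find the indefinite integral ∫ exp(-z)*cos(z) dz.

exp(-z)*sin(z)/2 - exp(-z)*cos(z)/2 + C

Let I denote the integral. Integrate by parts with u = cos(z), dv = exp(-z) dz, so v = -exp(-z): I = -exp(-z)*cos(z) − ∫ exp(-z)*sin(z) dz.
Apply parts again with u = sin(z), dv = exp(-z) dz: ∫ exp(-z)*sin(z) dz = -exp(-z)*sin(z) + I. Substituting back brings back I: I = exp(-z)*sin(z) - exp(-z)*cos(z) − I.
Solving for I: (1 + 1)·I equals the remaining terms, so I = (1/2)·(exp(-z)*sin(z) - exp(-z)*cos(z)).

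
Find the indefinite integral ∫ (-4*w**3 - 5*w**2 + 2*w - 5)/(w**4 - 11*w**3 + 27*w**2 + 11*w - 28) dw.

-67*log(w - 7)/6 + 37*log(w - 4)/5 - log(w - 1)/3 + log(w + 1)/10 + C

Factor the denominator: (w - 7)*(w - 4)*(w - 1)*(w + 1).
Partial-fraction decomposition: 1/(10*(w + 1)) - 1/(3*(w - 1)) + 37/(5*(w - 4)) - 67/(6*(w - 7)).
Integrate each term: A/(w−a) contributes A·log|w−a|.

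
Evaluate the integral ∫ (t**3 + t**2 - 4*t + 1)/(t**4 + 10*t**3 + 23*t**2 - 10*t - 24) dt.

-log(t - 1)/70 - log(t + 1)/6 - 31*log(t + 4)/30 + 31*log(t + 6)/14 + C

Factor the denominator: (t - 1)*(t + 1)*(t + 4)*(t + 6).
Partial-fraction decomposition: 31/(14*(t + 6)) - 31/(30*(t + 4)) - 1/(6*(t + 1)) - 1/(70*(t - 1)).
Integrate each term: A/(t−a) contributes A·log|t−a|.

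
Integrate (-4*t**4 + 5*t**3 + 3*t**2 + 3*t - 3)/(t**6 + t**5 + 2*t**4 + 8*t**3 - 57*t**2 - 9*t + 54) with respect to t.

-3*log(t - 2)/65 - log(t - 1)/20 - log(t + 1)/10 + 37*log(t + 3)/60 - 41*log(t**2 + 9)/195 - 137*atan(t/3)/195 + C

Factor the denominator: (t - 2)*(t - 1)*(t + 1)*(t + 3)*(t**2 + 9).
Partial-fraction decomposition: -(82*t + 411)/(195*(t**2 + 9)) + 37/(60*(t + 3)) - 1/(10*(t + 1)) - 1/(20*(t - 1)) - 3/(65*(t - 2)).
Integrate each term; A/(t−a) gives A·log|t−a|; the (Bt+D)/(t²+p²) term gives a log and an atan.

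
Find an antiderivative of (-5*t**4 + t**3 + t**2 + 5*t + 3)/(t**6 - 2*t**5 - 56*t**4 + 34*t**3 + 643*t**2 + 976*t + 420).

Factor the denominator: (t - 7)*(t - 5)*(t + 1)**2*(t + 2)*(t + 6).
Partial-fraction decomposition: 6687/(14300*(t + 6)) - 13/(36*(t + 2)) + 3883/(28800*(t + 1)) - 7/(240*(t + 1)**2) + 421/(792*(t - 5)) - 11575/(14976*(t - 7)).
Integrate each term; A/(t−a) gives A·log|t−a|; A/(t−a)² gives −A/(t−a).

-11575*log(t - 7)/14976 + 421*log(t - 5)/792 + 3883*log(t + 1)/28800 - 13*log(t + 2)/36 + 6687*log(t + 6)/14300 + 7/(240*t + 240) + C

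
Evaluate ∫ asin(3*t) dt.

t*asin(3*t) + sqrt(-9*t**2 + 1)/3 + C

Use integration by parts with u = arcsin(3*t), dv = dt.
Then du = 3/sqrt(-9*t**2 + 1) dt.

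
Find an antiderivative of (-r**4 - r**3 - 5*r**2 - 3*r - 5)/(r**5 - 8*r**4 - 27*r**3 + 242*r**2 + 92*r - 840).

-67*log(r - 7)/12 + 1715*log(r - 6)/352 - 11*log(r - 2)/112 + log(r + 2)/32 - 205*log(r + 5)/924 + C

Factor the denominator: (r - 7)*(r - 6)*(r - 2)*(r + 2)*(r + 5).
Partial-fraction decomposition: -205/(924*(r + 5)) + 1/(32*(r + 2)) - 11/(112*(r - 2)) + 1715/(352*(r - 6)) - 67/(12*(r - 7)).
Integrate each term: A/(r−a) contributes A·log|r−a|.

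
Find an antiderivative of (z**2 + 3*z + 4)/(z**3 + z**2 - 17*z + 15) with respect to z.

11*log(z - 3)/8 - 2*log(z - 1)/3 + 7*log(z + 5)/24 + C

Factor the denominator: (z - 3)*(z - 1)*(z + 5).
Partial-fraction decomposition: 7/(24*(z + 5)) - 2/(3*(z - 1)) + 11/(8*(z - 3)).
Integrate each term: A/(z−a) contributes A·log|z−a|.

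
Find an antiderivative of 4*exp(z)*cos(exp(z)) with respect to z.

4*sin(exp(z)) + C

Let u = exp(z), so du = (exp(z)) dz.
Rewriting, the integral becomes 4·∫ cos(u) du = 4·sin(u).
Substituting back, u = exp(z).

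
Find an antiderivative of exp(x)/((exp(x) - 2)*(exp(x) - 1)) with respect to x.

log(exp(x) - 2) - log(exp(x) - 1) + C

Let u = e^x, du = e^x dx.
The integral becomes ∫ du/((u-1)(u-2)); decompose into partial fractions.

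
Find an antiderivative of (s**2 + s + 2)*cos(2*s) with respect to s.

Use integration by parts with u = s**2 + s + 2, dv = cos(2*s) ds, so v = sin(2*s)/2.
Apply parts 2 times (tabular method): alternate signs, differentiate u down to 0, integrate dv up.

s**2*sin(2*s)/2 + s*sin(2*s)/2 + s*cos(2*s)/2 + 3*sin(2*s)/4 + cos(2*s)/4 + C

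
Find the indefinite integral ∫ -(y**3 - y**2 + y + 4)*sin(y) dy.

Use integration by parts with u = y**3 - y**2 + y + 4, dv = -sin(y) dy, so v = cos(y).
Apply parts 3 times (tabular method): alternate signs, differentiate u down to 0, integrate dv up.

y**3*cos(y) - 3*y**2*sin(y) - y**2*cos(y) + 2*y*sin(y) - 5*y*cos(y) + 5*sin(y) + 6*cos(y) + C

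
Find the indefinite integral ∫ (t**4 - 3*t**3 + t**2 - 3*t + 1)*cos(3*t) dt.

t**4*sin(3*t)/3 - t**3*sin(3*t) + 4*t**3*cos(3*t)/9 - t**2*sin(3*t)/9 - t**2*cos(3*t) - t*sin(3*t)/3 - 2*t*cos(3*t)/27 + 29*sin(3*t)/81 - cos(3*t)/9 + C

Use integration by parts with u = t**4 - 3*t**3 + t**2 - 3*t + 1, dv = cos(3*t) dt, so v = sin(3*t)/3.
Apply parts 4 times (tabular method): alternate signs, differentiate u down to 0, integrate dv up.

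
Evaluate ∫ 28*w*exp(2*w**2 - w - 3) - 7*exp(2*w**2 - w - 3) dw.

Let u = 2*w**2 - w - 3, so du = (4*w - 1) dw.
Rewriting, the integral becomes 7·∫ e^u du = 7·e^u.
Substituting back, u = 2*w**2 - w - 3.

7*exp(2*w**2 - w - 3) + C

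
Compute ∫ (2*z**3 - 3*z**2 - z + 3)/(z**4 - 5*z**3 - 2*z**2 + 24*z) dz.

log(z)/8 + 79*log(z - 4)/24 - 9*log(z - 3)/5 + 23*log(z + 2)/60 + C

Factor the denominator: z*(z - 4)*(z - 3)*(z + 2).
Partial-fraction decomposition: 23/(60*(z + 2)) - 9/(5*(z - 3)) + 79/(24*(z - 4)) + 1/(8*z).
Integrate each term: A/(z−a) contributes A·log|z−a|.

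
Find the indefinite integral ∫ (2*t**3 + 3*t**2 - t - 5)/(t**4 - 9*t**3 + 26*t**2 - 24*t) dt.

5*log(t)/24 + 167*log(t - 4)/8 - 73*log(t - 3)/3 + 21*log(t - 2)/4 + C

Factor the denominator: t*(t - 4)*(t - 3)*(t - 2).
Partial-fraction decomposition: 21/(4*(t - 2)) - 73/(3*(t - 3)) + 167/(8*(t - 4)) + 5/(24*t).
Integrate each term: A/(t−a) contributes A·log|t−a|.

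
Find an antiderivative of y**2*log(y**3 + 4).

Let u = y**3 + 4, so du = (3*y**2) dy.
The integral becomes (1/3)·∫ log(u) du; integrate by parts with u′=log(u), dv′=du.

y**3*log(y**3 + 4)/3 - y**3/3 + 4*log(y**3 + 4)/3 + C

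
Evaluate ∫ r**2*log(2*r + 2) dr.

Use integration by parts with u = log(2*r + 2), dv = r**2 dr.
Then du = 2/(2*r + 2) dr and v = r**3/3.

r**3*log(2*r + 2)/3 - r**3/9 + r**2/6 - r/3 + log(r + 1)/3 + C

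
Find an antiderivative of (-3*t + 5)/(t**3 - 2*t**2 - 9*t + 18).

Factor the denominator: (t - 3)*(t - 2)*(t + 3).
Partial-fraction decomposition: 7/(15*(t + 3)) + 1/(5*(t - 2)) - 2/(3*(t - 3)).
Integrate each term: A/(t−a) contributes A·log|t−a|.

-2*log(t - 3)/3 + log(t - 2)/5 + 7*log(t + 3)/15 + C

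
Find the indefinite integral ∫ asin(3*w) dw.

Use integration by parts with u = arcsin(3*w), dv = dw.
Then du = 3/sqrt(-9*w**2 + 1) dw.

w*asin(3*w) + sqrt(-9*w**2 + 1)/3 + C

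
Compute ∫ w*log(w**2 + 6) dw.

Let u = w**2 + 6, so du = (2*w) dw.
The integral becomes (1/2)·∫ log(u) du; integrate by parts with u′=log(u), dv′=du.

w**2*log(w**2 + 6)/2 - w**2/2 + 3*log(w**2 + 6) + C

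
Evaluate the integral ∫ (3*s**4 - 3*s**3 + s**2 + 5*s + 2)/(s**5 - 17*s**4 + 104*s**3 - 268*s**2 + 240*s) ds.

Factor the denominator: s*(s - 6)*(s - 5)*(s - 4)*(s - 2).
Partial-fraction decomposition: -5/(6*(s - 2)) + 307/(8*(s - 4)) - 1552/(15*(s - 5)) + 827/(12*(s - 6)) + 1/(120*s).
Integrate each term: A/(s−a) contributes A·log|s−a|.

log(s)/120 + 827*log(s - 6)/12 - 1552*log(s - 5)/15 + 307*log(s - 4)/8 - 5*log(s - 2)/6 + C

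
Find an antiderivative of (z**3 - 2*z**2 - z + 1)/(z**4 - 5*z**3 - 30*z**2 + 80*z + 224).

Factor the denominator: (z - 7)*(z - 4)*(z + 2)*(z + 4).
Partial-fraction decomposition: 91/(176*(z + 4)) - 13/(108*(z + 2)) - 29/(144*(z - 4)) + 239/(297*(z - 7)).
Integrate each term: A/(z−a) contributes A·log|z−a|.

239*log(z - 7)/297 - 29*log(z - 4)/144 - 13*log(z + 2)/108 + 91*log(z + 4)/176 + C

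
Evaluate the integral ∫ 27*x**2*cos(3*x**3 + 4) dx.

Let u = 3*x**3 + 4, so du = (9*x**2) dx.
Rewriting, the integral becomes 3·∫ cos(u) du = 3·sin(u).
Substituting back, u = 3*x**3 + 4.

3*sin(3*x**3 + 4) + C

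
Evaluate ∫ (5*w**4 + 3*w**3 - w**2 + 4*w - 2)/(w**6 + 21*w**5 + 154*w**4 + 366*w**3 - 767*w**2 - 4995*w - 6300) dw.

Factor the denominator: (w - 3)*(w + 3)*(w + 4)*(w + 5)**2*(w + 7).
Partial-fraction decomposition: -10897/(480*(w + 7)) - 6239/(256*(w + 5)) - 2703/(32*(w + 5)**2) + 1054/(21*(w + 4)) - 301/(96*(w + 3)) + 487/(26880*(w - 3)).
Integrate each term; A/(w−a) gives A·log|w−a|; A/(w−a)² gives −A/(w−a).

487*log(w - 3)/26880 - 301*log(w + 3)/96 + 1054*log(w + 4)/21 - 6239*log(w + 5)/256 - 10897*log(w + 7)/480 + 2703/(32*w + 160) + C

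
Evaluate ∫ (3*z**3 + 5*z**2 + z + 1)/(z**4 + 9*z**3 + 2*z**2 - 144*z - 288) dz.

Factor the denominator: (z - 4)*(z + 3)*(z + 4)*(z + 6).
Partial-fraction decomposition: 473/(60*(z + 6)) - 115/(16*(z + 4)) + 38/(21*(z + 3)) + 277/(560*(z - 4)).
Integrate each term: A/(z−a) contributes A·log|z−a|.

277*log(z - 4)/560 + 38*log(z + 3)/21 - 115*log(z + 4)/16 + 473*log(z + 6)/60 + C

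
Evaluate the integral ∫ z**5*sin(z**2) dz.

-z**4*cos(z**2)/2 + z**2*sin(z**2) + cos(z**2) + C

Let u = z², du = 2z dz; rewrite as (1/2)∫ u^2·sin(1u) du.
Now integrate by parts 2 times.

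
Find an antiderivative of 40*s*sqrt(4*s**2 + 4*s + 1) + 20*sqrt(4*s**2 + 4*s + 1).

10*(4*s**2 + 4*s + 1)**(3/2)/3 + C

Let u = 4*s**2 + 4*s + 1, so du = (8*s + 4) ds.
Rewriting, the integral becomes 5·∫ √u du = 5·(2/3)u^(3/2).
Substituting back, u = 4*s**2 + 4*s + 1.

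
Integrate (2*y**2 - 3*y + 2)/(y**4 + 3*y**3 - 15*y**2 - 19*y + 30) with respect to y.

Factor the denominator: (y - 3)*(y - 1)*(y + 2)*(y + 5).
Partial-fraction decomposition: -67/(144*(y + 5)) + 16/(45*(y + 2)) - 1/(36*(y - 1)) + 11/(80*(y - 3)).
Integrate each term: A/(y−a) contributes A·log|y−a|.

11*log(y - 3)/80 - log(y - 1)/36 + 16*log(y + 2)/45 - 67*log(y + 5)/144 + C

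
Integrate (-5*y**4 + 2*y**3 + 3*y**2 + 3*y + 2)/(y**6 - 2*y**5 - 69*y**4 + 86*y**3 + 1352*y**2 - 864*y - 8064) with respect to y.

-11149*log(y - 7)/12870 + 94027*log(y - 4)/141120 + 439*log(y + 3)/1470 - 685*log(y + 4)/704 + 341*log(y + 6)/390 - 109/(168*y - 672) + C

Factor the denominator: (y - 7)*(y - 4)**2*(y + 3)*(y + 4)*(y + 6).
Partial-fraction decomposition: 341/(390*(y + 6)) - 685/(704*(y + 4)) + 439/(1470*(y + 3)) + 94027/(141120*(y - 4)) + 109/(168*(y - 4)**2) - 11149/(12870*(y - 7)).
Integrate each term; A/(y−a) gives A·log|y−a|; A/(y−a)² gives −A/(y−a).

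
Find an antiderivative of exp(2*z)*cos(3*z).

Let I denote the integral. Integrate by parts with u = cos(3*z), dv = exp(2*z) dz, so v = exp(2*z)/2: I = exp(2*z)*cos(3*z)/2 + (3/2)·∫ exp(2*z)*sin(3*z) dz.
Apply parts again with u = sin(3*z), dv = exp(2*z) dz: ∫ exp(2*z)*sin(3*z) dz = exp(2*z)*sin(3*z)/2 − (3/2)·I. Substituting back brings back I: I = 3*exp(2*z)*sin(3*z)/4 + exp(2*z)*cos(3*z)/2 − (9/4)·I.
Solving for I: (1 + 9/4)·I equals the remaining terms, so I = (4/13)·(3*exp(2*z)*sin(3*z)/4 + exp(2*z)*cos(3*z)/2).

3*exp(2*z)*sin(3*z)/13 + 2*exp(2*z)*cos(3*z)/13 + C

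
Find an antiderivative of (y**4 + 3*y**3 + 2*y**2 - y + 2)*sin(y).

Use integration by parts with u = y**4 + 3*y**3 + 2*y**2 - y + 2, dv = sin(y) dy, so v = -cos(y).
Apply parts 4 times (tabular method): alternate signs, differentiate u down to 0, integrate dv up.

-y**4*cos(y) + 4*y**3*sin(y) - 3*y**3*cos(y) + 9*y**2*sin(y) + 10*y**2*cos(y) - 20*y*sin(y) + 19*y*cos(y) - 19*sin(y) - 22*cos(y) + C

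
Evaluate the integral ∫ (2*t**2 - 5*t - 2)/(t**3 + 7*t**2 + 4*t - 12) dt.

Factor the denominator: (t - 1)*(t + 2)*(t + 6).
Partial-fraction decomposition: 25/(7*(t + 6)) - 4/(3*(t + 2)) - 5/(21*(t - 1)).
Integrate each term: A/(t−a) contributes A·log|t−a|.

-5*log(t - 1)/21 - 4*log(t + 2)/3 + 25*log(t + 6)/7 + C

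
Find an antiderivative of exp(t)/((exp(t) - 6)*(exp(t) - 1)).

Let u = e^t, du = e^t dt.
The integral becomes ∫ du/((u-1)(u-6)); decompose into partial fractions.

log(exp(t) - 6)/5 - log(exp(t) - 1)/5 + C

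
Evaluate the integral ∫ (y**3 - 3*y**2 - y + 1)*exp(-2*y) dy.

(-4*y**3 + 6*y**2 + 10*y + 1)*exp(-2*y)/8 + C

Use integration by parts with u = y**3 - 3*y**2 - y + 1, dv = exp(-2*y) dy, so v = -exp(-2*y)/2.
Apply parts 3 times (tabular method): alternate signs, differentiate u down to 0, integrate dv up.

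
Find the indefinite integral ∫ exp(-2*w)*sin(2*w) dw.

Let I denote the integral. Integrate by parts with u = sin(2*w), dv = exp(-2*w) dw, so v = -exp(-2*w)/2: I = -exp(-2*w)*sin(2*w)/2 + ∫ exp(-2*w)*cos(2*w) dw.
Apply parts again with u = cos(2*w), dv = exp(-2*w) dw: ∫ exp(-2*w)*cos(2*w) dw = -exp(-2*w)*cos(2*w)/2 − I. Substituting back brings back I: I = -exp(-2*w)*sin(2*w)/2 - exp(-2*w)*cos(2*w)/2 − I.
Solving for I: (1 + 1)·I equals the remaining terms, so I = (1/2)·(-exp(-2*w)*sin(2*w)/2 - exp(-2*w)*cos(2*w)/2).

-exp(-2*w)*sin(2*w)/4 - exp(-2*w)*cos(2*w)/4 + C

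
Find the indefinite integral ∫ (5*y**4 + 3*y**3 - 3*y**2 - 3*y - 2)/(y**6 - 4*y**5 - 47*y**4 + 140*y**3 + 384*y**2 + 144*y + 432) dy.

Factor the denominator: (y - 6)**2*(y + 2)*(y + 6)*(y**2 + 1).
Partial-fraction decomposition: -6*(17*y - 9)/(6845*(y**2 + 1)) - 1435/(5328*(y + 6)) + 3/(80*(y + 2)) + 3040/(12321*(y - 6)) + 875/(444*(y - 6)**2).
Integrate each term; A/(y−a) gives A·log|y−a|; the (By+D)/(y²+p²) term gives a log and an atan.

3040*log(y - 6)/12321 + 3*log(y + 2)/80 - 1435*log(y + 6)/5328 - 51*log(y**2 + 1)/6845 + 54*atan(y)/6845 - 875/(444*y - 2664) + C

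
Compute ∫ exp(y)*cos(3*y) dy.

3*exp(y)*sin(3*y)/10 + exp(y)*cos(3*y)/10 + C

Let I denote the integral. Integrate by parts with u = cos(3*y), dv = exp(y) dy, so v = exp(y): I = exp(y)*cos(3*y) + 3·∫ exp(y)*sin(3*y) dy.
Apply parts again with u = sin(3*y), dv = exp(y) dy: ∫ exp(y)*sin(3*y) dy = exp(y)*sin(3*y) − 3·I. Substituting back brings back I: I = 3*exp(y)*sin(3*y) + exp(y)*cos(3*y) − 9·I.
Solving for I: (1 + 9)·I equals the remaining terms, so I = (1/10)·(3*exp(y)*sin(3*y) + exp(y)*cos(3*y)).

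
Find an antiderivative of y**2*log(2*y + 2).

y**3*log(2*y + 2)/3 - y**3/9 + y**2/6 - y/3 + log(y + 1)/3 + C

Use integration by parts with u = log(2*y + 2), dv = y**2 dy.
Then du = 2/(2*y + 2) dy and v = y**3/3.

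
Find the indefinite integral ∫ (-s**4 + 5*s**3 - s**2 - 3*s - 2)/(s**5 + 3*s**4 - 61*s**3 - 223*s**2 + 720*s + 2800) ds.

-379*log(s - 7)/2376 - 17*log(s - 4)/972 - 291*log(s + 4)/44 + 11257*log(s + 5)/1944 - 631/(54*s + 270) + C

Factor the denominator: (s - 7)*(s - 4)*(s + 4)*(s + 5)**2.
Partial-fraction decomposition: 11257/(1944*(s + 5)) + 631/(54*(s + 5)**2) - 291/(44*(s + 4)) - 17/(972*(s - 4)) - 379/(2376*(s - 7)).
Integrate each term; A/(s−a) gives A·log|s−a|; A/(s−a)² gives −A/(s−a).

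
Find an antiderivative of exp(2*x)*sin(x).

2*exp(2*x)*sin(x)/5 - exp(2*x)*cos(x)/5 + C

Let I denote the integral. Integrate by parts with u = sin(x), dv = exp(2*x) dx, so v = exp(2*x)/2: I = exp(2*x)*sin(x)/2 − (1/2)·∫ exp(2*x)*cos(x) dx.
Apply parts again with u = cos(x), dv = exp(2*x) dx: ∫ exp(2*x)*cos(x) dx = exp(2*x)*cos(x)/2 + (1/2)·I. Substituting back brings back I: I = exp(2*x)*sin(x)/2 - exp(2*x)*cos(x)/4 − (1/4)·I.
Solving for I: (1 + 1/4)·I equals the remaining terms, so I = (4/5)·(exp(2*x)*sin(x)/2 - exp(2*x)*cos(x)/4).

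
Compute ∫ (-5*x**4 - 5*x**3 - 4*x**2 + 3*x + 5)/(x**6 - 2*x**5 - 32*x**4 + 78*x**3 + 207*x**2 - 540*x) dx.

-log(x)/108 - 183*log(x - 4)/28 + 403*log(x - 3)/64 - 155*log(x + 3)/756 + 29*log(x + 5)/64 - 281/(72*x - 216) + C

Factor the denominator: x*(x - 4)*(x - 3)**2*(x + 3)*(x + 5).
Partial-fraction decomposition: 29/(64*(x + 5)) - 155/(756*(x + 3)) + 403/(64*(x - 3)) + 281/(72*(x - 3)**2) - 183/(28*(x - 4)) - 1/(108*x).
Integrate each term; A/(x−a) gives A·log|x−a|; A/(x−a)² gives −A/(x−a).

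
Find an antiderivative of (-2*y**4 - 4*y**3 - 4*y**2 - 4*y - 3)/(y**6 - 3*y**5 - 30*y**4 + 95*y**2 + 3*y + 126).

Factor the denominator: (y - 7)*(y - 2)*(y + 3)**2*(y**2 + 1).
Partial-fraction decomposition: (3*y - 79)/(12500*(y**2 + 1)) + 551/(5000*(y + 3)) - 81/(500*(y + 3)**2) + 91/(625*(y - 2)) - 6401/(25000*(y - 7)).
Integrate each term; A/(y−a) gives A·log|y−a|; the (By+D)/(y²+p²) term gives a log and an atan.

-6401*log(y - 7)/25000 + 91*log(y - 2)/625 + 551*log(y + 3)/5000 + 3*log(y**2 + 1)/25000 - 79*atan(y)/12500 + 81/(500*y + 1500) + C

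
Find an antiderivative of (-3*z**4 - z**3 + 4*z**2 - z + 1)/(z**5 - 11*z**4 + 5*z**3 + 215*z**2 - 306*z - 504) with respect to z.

Factor the denominator: (z - 7)*(z - 6)*(z - 3)*(z + 1)*(z + 4).
Partial-fraction decomposition: -127/(462*(z + 4)) - 1/(168*(z + 1)) - 59/(84*(z - 3)) + 793/(42*(z - 6)) - 1839/(88*(z - 7)).
Integrate each term: A/(z−a) contributes A·log|z−a|.

-1839*log(z - 7)/88 + 793*log(z - 6)/42 - 59*log(z - 3)/84 - log(z + 1)/168 - 127*log(z + 4)/462 + C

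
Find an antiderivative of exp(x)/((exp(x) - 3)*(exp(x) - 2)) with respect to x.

log(exp(x) - 3) - log(exp(x) - 2) + C

Let u = e^x, du = e^x dx.
The integral becomes ∫ du/((u-3)(u-2)); decompose into partial fractions.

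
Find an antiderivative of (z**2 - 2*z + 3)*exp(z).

Use integration by parts with u = z**2 - 2*z + 3, dv = exp(z) dz, so v = exp(z).
Apply parts 2 times (tabular method): alternate signs, differentiate u down to 0, integrate dv up.

(z**2 - 4*z + 7)*exp(z) + C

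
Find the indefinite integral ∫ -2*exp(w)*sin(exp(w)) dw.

2*cos(exp(w)) + C

Let u = exp(w), so du = (exp(w)) dw.
Rewriting, the integral becomes -2·∫ sin(u) du = -2·-cos(u).
Substituting back, u = exp(w).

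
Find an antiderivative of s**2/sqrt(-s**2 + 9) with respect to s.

-s*sqrt(-s**2 + 9)/2 + 9*asin(s/3)/2 + C

Substitute s = 3·sin(θ), so ds = 3·cos(θ) dθ and the radical becomes sqrt(-s**2 + 9) = 3·cos(θ) by the Pythagorean identity.
Integrate the resulting trig expression in θ, then back-substitute θ = asin(s/3), sin(θ) = s/3, cos(θ) = sqrt(-s**2 + 9)/3 (absorbing any constant into C).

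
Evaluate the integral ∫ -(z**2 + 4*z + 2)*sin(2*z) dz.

z**2*cos(2*z)/2 - z*sin(2*z)/2 + 2*z*cos(2*z) - sin(2*z) + 3*cos(2*z)/4 + C

Use integration by parts with u = z**2 + 4*z + 2, dv = -sin(2*z) dz, so v = cos(2*z)/2.
Apply parts 2 times (tabular method): alternate signs, differentiate u down to 0, integrate dv up.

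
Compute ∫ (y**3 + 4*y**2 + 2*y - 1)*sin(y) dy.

-y**3*cos(y) + 3*y**2*sin(y) - 4*y**2*cos(y) + 8*y*sin(y) + 4*y*cos(y) - 4*sin(y) + 9*cos(y) + C

Use integration by parts with u = y**3 + 4*y**2 + 2*y - 1, dv = sin(y) dy, so v = -cos(y).
Apply parts 3 times (tabular method): alternate signs, differentiate u down to 0, integrate dv up.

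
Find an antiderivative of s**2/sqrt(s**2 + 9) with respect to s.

Substitute s = 3·tan(θ), so ds = 3·sec(θ)^2 dθ and the radical becomes sqrt(s**2 + 9) = 3·sec(θ) by the Pythagorean identity.
Integrate the resulting trig expression in θ, then back-substitute tan(θ) = s/3, sec(θ) = sqrt(s**2 + 9)/3 (absorbing any constant into C).

s*sqrt(s**2 + 9)/2 - 9*log(s + sqrt(s**2 + 9))/2 + C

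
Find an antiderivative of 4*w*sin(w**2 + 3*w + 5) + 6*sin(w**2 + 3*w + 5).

Let u = w**2 + 3*w + 5, so du = (2*w + 3) dw.
Rewriting, the integral becomes 2·∫ sin(u) du = 2·-cos(u).
Substituting back, u = w**2 + 3*w + 5.

-2*cos(w**2 + 3*w + 5) + C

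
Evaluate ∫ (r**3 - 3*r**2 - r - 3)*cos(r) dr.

Use integration by parts with u = r**3 - 3*r**2 - r - 3, dv = cos(r) dr, so v = sin(r).
Apply parts 3 times (tabular method): alternate signs, differentiate u down to 0, integrate dv up.

r**3*sin(r) - 3*r**2*sin(r) + 3*r**2*cos(r) - 7*r*sin(r) - 6*r*cos(r) + 3*sin(r) - 7*cos(r) + C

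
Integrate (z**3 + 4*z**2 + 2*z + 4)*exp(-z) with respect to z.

(-z**3 - 7*z**2 - 16*z - 20)*exp(-z) + C

Use integration by parts with u = z**3 + 4*z**2 + 2*z + 4, dv = exp(-z) dz, so v = -exp(-z).
Apply parts 3 times (tabular method): alternate signs, differentiate u down to 0, integrate dv up.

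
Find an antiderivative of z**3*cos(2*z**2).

Let u = z², du = 2z dz; rewrite as (1/2)∫ u^1·cos(2u) du.
Now integrate by parts 1 time.

z**2*sin(2*z**2)/4 + cos(2*z**2)/8 + C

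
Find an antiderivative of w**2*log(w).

w**3*log(w)/3 - w**3/9 + C

Use integration by parts with u = log(w), dv = w**2 dw.
Then du = 1/w dw and v = w**3/3.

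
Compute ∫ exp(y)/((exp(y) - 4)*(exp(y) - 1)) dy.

log(exp(y) - 4)/3 - log(exp(y) - 1)/3 + C

Let u = e^y, du = e^y dy.
The integral becomes ∫ du/((u-1)(u-4)); decompose into partial fractions.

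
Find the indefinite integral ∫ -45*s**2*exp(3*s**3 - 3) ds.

-5*exp(3*s**3 - 3) + C

Let u = 3*s**3 - 3, so du = (9*s**2) ds.
Rewriting, the integral becomes -5·∫ e^u du = -5·e^u.
Substituting back, u = 3*s**3 - 3.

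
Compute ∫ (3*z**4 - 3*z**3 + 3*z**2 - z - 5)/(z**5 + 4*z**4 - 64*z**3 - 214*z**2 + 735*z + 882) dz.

Factor the denominator: (z - 7)*(z - 3)*(z + 1)*(z + 6)*(z + 7).
Partial-fraction decomposition: 8381/(840*(z + 7)) - 929/(117*(z + 6)) + 1/(192*(z + 1)) - 181/(1440*(z - 3)) + 6309/(5824*(z - 7)).
Integrate each term: A/(z−a) contributes A·log|z−a|.

6309*log(z - 7)/5824 - 181*log(z - 3)/1440 + log(z + 1)/192 - 929*log(z + 6)/117 + 8381*log(z + 7)/840 + C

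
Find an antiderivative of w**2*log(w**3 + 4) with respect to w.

Let u = w**3 + 4, so du = (3*w**2) dw.
The integral becomes (1/3)·∫ log(u) du; integrate by parts with u′=log(u), dv′=du.

w**3*log(w**3 + 4)/3 - w**3/3 + 4*log(w**3 + 4)/3 + C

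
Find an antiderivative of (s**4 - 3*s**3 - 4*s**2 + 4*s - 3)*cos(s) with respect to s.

s**4*sin(s) - 3*s**3*sin(s) + 4*s**3*cos(s) - 16*s**2*sin(s) - 9*s**2*cos(s) + 22*s*sin(s) - 32*s*cos(s) + 29*sin(s) + 22*cos(s) + C

Use integration by parts with u = s**4 - 3*s**3 - 4*s**2 + 4*s - 3, dv = cos(s) ds, so v = sin(s).
Apply parts 4 times (tabular method): alternate signs, differentiate u down to 0, integrate dv up.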